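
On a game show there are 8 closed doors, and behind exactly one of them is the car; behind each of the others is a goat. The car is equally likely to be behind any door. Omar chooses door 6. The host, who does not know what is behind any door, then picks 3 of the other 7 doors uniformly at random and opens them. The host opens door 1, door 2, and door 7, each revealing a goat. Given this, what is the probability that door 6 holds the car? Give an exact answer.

Because the host chose which doors to open without knowing where the car is, the choice is independent of the prize location. Learning that none of the 3 opened doors holds the car simply rules out those 3 locations and leaves the remaining 5 doors still equally likely by symmetry.
So P(the car behind door 6) = 1/5.

1/5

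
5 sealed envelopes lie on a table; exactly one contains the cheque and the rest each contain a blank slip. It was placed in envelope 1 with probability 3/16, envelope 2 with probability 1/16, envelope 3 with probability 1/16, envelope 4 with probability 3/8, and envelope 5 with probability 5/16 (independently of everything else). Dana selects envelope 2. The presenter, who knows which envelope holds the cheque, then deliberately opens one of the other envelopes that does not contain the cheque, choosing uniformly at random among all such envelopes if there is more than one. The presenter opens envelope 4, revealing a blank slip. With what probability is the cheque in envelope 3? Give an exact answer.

4/39

Consider each possible location of the cheque in turn.
If it is in envelope 1 (prior 3/16): the presenter has 3 equally likely choices, so probability 1/3; weight (3/16)·(1/3) = 1/16.
If it is in envelope 2 (prior 1/16): the presenter has 4 equally likely choices, so probability 1/4; weight (1/16)·(1/4) = 1/64.
If it is in envelope 3 (prior 1/16): the presenter has 3 equally likely choices, so probability 1/3; weight (1/16)·(1/3) = 1/48.
If it is in envelope 4 (prior 3/8): the presenter opened envelope 4, so this case is ruled out; weight (3/8)·0 = 0.
If it is in envelope 5 (prior 5/16): the presenter has 3 equally likely choices, so probability 1/3; weight (5/16)·(1/3) = 5/48.
The weights sum to 13/64.
So P(the cheque in envelope 3 | the presenter opened envelope 4) = (1/48) / (13/64) = 4/39.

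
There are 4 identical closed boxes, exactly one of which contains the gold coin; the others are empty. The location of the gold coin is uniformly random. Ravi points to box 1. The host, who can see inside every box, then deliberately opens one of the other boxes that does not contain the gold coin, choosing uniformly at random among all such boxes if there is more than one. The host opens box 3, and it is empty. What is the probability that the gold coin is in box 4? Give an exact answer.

3/8

Condition on the true location of the gold coin.
If it is in box 1 (prior 1/4): the host has 3 equally likely choices, so probability 1/3; weight (1/4)·(1/3) = 1/12.
If it is in either of boxes 2 and 4 (prior 1/4 each): the host has 2 equally likely choices, so probability 1/2; weight (1/4)·(1/2) = 1/8 each.
If it is in box 3 (prior 1/4): the host opened box 3, so this case is ruled out; weight (1/4)·0 = 0.
The weights sum to 1/3.
So P(the gold coin in box 4 | the host opened box 3) = (1/8) / (1/3) = 3/8.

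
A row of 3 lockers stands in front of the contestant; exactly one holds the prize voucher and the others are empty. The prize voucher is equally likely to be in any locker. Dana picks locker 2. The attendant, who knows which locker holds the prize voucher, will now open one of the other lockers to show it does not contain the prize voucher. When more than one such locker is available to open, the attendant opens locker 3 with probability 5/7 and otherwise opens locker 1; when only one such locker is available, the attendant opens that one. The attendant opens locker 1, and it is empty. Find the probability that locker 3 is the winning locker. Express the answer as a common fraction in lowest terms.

7/9

Apply Bayes' rule, conditioning on where the prize voucher actually is.
If it is in locker 1 (prior 1/3): the attendant opened locker 1, so this case is ruled out; weight (1/3)·0 = 0.
If it is in locker 2 (prior 1/3): locker 3 is available but not opened, probability 2/7; weight (1/3)·(2/7) = 2/21.
If it is in locker 3 (prior 1/3): only locker 1 is available, probability 1; weight (1/3)·1 = 1/3.
The weights sum to 3/7.
So P(the prize voucher in locker 3 | the attendant opened locker 1) = (1/3) / (3/7) = 7/9.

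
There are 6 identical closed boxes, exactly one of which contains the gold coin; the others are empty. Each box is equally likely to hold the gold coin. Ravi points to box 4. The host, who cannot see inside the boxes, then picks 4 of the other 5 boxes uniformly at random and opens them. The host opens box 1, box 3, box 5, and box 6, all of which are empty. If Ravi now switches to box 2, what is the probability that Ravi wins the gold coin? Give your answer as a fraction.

Because the host chose which boxes to open without knowing where the gold coin is, the choice is independent of the prize location. Learning that none of the 4 opened boxes holds the gold coin simply rules out those 4 locations and leaves the remaining 2 boxes still equally likely by symmetry.
So P(the gold coin in box 2) = 1/2.

1/2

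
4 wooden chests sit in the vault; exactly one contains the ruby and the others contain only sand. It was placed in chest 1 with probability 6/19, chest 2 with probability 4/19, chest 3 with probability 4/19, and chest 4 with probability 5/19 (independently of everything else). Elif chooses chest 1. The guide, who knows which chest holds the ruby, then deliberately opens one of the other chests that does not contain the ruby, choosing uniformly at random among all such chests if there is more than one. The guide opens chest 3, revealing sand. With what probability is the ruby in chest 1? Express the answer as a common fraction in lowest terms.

Apply Bayes' rule, conditioning on where the ruby actually is.
If it is in chest 1 (prior 6/19): the guide has 3 equally likely choices, so probability 1/3; weight (6/19)·(1/3) = 2/19.
If it is in chest 2 (prior 4/19): the guide has 2 equally likely choices, so probability 1/2; weight (4/19)·(1/2) = 2/19.
If it is in chest 3 (prior 4/19): the guide opened chest 3, so this case is ruled out; weight (4/19)·0 = 0.
If it is in chest 4 (prior 5/19): the guide has 2 equally likely choices, so probability 1/2; weight (5/19)·(1/2) = 5/38.
The weights sum to 13/38.
So P(the ruby in chest 1 | the guide opened chest 3) = (2/19) / (13/38) = 4/13.

4/13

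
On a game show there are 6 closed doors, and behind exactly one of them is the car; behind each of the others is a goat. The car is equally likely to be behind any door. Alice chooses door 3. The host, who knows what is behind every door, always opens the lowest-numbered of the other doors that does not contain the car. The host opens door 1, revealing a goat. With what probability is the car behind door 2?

1/5

Apply Bayes' rule, conditioning on where the car actually is.
If it is behind door 1 (prior 1/6): the host opened door 1, so this case is ruled out; weight (1/6)·0 = 0.
If it is behind any of doors 2, 3, 4, 5, and 6 (prior 1/6 each): door 1 is the lowest-numbered option available, probability 1; weight (1/6)·1 = 1/6 each.
The weights sum to 5/6.
So P(the car behind door 2 | the host opened door 1) = (1/6) / (5/6) = 1/5.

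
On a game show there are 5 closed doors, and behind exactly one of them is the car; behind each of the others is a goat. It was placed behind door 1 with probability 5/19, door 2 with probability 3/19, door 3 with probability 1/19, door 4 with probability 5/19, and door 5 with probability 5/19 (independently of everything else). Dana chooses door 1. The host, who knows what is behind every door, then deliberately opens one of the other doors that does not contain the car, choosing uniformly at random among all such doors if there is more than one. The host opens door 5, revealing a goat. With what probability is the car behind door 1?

5/17

Condition on the true location of the car.
If it is behind door 1 (prior 5/19): the host has 4 equally likely choices, so probability 1/4; weight (5/19)·(1/4) = 5/76.
If it is behind door 2 (prior 3/19): the host has 3 equally likely choices, so probability 1/3; weight (3/19)·(1/3) = 1/19.
If it is behind door 3 (prior 1/19): the host has 3 equally likely choices, so probability 1/3; weight (1/19)·(1/3) = 1/57.
If it is behind door 4 (prior 5/19): the host has 3 equally likely choices, so probability 1/3; weight (5/19)·(1/3) = 5/57.
If it is behind door 5 (prior 5/19): the host opened door 5, so this case is ruled out; weight (5/19)·0 = 0.
The weights sum to 17/76.
So P(the car behind door 1 | the host opened door 5) = (5/76) / (17/76) = 5/17.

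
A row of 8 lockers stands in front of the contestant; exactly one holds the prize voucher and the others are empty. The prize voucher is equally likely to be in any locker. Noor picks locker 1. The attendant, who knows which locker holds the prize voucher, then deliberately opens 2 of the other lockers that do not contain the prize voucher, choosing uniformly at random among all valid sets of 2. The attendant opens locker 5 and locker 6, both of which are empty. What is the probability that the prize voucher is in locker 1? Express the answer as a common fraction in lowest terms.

Condition on the true location of the prize voucher.
If it is in locker 1 (prior 1/8): the attendant has 21 equally likely choices, so probability 1/21; weight (1/8)·(1/21) = 1/168.
If it is in any of lockers 2, 3, 4, 7, and 8 (prior 1/8 each): the attendant has 15 equally likely choices, so probability 1/15; weight (1/8)·(1/15) = 1/120 each.
If it is in either of lockers 5 and 6 (prior 1/8 each): that locker was opened and seen not to hold the prize — ruled out; weight (1/8)·0 = 0 each.
The weights sum to 1/21.
So P(the prize voucher in locker 1 | the attendant opened locker 5 and locker 6) = (1/168) / (1/21) = 1/8.

1/8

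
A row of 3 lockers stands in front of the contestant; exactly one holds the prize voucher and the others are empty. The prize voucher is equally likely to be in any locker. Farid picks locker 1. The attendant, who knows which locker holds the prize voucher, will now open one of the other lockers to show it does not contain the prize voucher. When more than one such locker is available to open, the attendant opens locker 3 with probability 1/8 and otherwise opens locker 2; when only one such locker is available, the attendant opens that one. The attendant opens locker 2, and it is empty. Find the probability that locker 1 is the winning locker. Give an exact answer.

Apply Bayes' rule, conditioning on where the prize voucher actually is.
If it is in locker 1 (prior 1/3): locker 3 is available but not opened, probability 7/8; weight (1/3)·(7/8) = 7/24.
If it is in locker 2 (prior 1/3): the attendant opened locker 2, so this case is ruled out; weight (1/3)·0 = 0.
If it is in locker 3 (prior 1/3): only locker 2 is available, probability 1; weight (1/3)·1 = 1/3.
The weights sum to 5/8.
So P(the prize voucher in locker 1 | the attendant opened locker 2) = (7/24) / (5/8) = 7/15.

7/15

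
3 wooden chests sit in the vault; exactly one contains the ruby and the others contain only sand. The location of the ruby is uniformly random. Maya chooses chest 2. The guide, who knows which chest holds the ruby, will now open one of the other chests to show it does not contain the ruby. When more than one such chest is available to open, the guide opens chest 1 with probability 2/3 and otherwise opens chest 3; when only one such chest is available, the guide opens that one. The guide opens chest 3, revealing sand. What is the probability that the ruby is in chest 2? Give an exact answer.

Condition on the true location of the ruby.
If it is in chest 1 (prior 1/3): only chest 3 is available, probability 1; weight (1/3)·1 = 1/3.
If it is in chest 2 (prior 1/3): chest 1 is available but not opened, probability 1/3; weight (1/3)·(1/3) = 1/9.
If it is in chest 3 (prior 1/3): the guide opened chest 3, so this case is ruled out; weight (1/3)·0 = 0.
The weights sum to 4/9.
So P(the ruby in chest 2 | the guide opened chest 3) = (1/9) / (4/9) = 1/4.

1/4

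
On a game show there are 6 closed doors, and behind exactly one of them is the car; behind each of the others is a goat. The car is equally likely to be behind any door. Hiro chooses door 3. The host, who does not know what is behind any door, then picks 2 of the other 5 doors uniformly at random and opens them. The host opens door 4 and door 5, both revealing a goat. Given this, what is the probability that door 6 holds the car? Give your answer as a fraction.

Because the host chose which doors to open without knowing where the car is, the choice is independent of the prize location. Learning that none of the 2 opened doors holds the car simply rules out those 2 locations and leaves the remaining 4 doors still equally likely by symmetry.
So P(the car behind door 6) = 1/4.

1/4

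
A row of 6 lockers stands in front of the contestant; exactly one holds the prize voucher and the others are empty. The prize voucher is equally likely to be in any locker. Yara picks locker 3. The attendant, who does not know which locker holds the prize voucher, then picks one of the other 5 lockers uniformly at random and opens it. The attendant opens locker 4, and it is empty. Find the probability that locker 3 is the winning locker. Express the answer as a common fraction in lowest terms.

Because the attendant chose which locker to open without knowing where the prize voucher is, the choice is independent of the prize location. Learning that locker 4 does not hold the prize voucher simply rules out that one location and leaves the remaining 5 lockers still equally likely by symmetry.
So P(the prize voucher in locker 3) = 1/5.

1/5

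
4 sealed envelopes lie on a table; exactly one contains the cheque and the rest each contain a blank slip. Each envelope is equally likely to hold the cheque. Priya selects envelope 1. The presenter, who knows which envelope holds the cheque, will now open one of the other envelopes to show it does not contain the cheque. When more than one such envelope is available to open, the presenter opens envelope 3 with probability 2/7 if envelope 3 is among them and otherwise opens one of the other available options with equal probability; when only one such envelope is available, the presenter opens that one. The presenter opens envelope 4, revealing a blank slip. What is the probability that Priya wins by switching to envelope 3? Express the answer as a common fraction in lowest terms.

Apply Bayes' rule, conditioning on where the cheque actually is.
If it is in envelope 1 (prior 1/4): envelope 3 is available but not opened; envelope 4 gets probability (1 − 2/7)/2 = 5/14; weight (1/4)·(5/14) = 5/56.
If it is in envelope 2 (prior 1/4): envelope 3 is available but not opened, probability 5/7; weight (1/4)·(5/7) = 5/28.
If it is in envelope 3 (prior 1/4): envelope 3 holds the prize so is unavailable; the presenter chooses uniformly among the 2 others, probability 1/2; weight (1/4)·(1/2) = 1/8.
If it is in envelope 4 (prior 1/4): the presenter opened envelope 4, so this case is ruled out; weight (1/4)·0 = 0.
The weights sum to 11/28.
So P(the cheque in envelope 3 | the presenter opened envelope 4) = (1/8) / (11/28) = 7/22.

7/22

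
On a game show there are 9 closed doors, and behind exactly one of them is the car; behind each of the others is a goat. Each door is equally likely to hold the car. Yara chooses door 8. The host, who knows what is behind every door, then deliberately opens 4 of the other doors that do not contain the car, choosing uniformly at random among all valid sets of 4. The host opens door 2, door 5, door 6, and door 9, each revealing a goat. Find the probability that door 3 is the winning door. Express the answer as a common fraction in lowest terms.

2/9

Consider each possible location of the car in turn.
If it is behind any of doors 1, 3, 4, and 7 (prior 1/9 each): the host has 35 equally likely choices, so probability 1/35; weight (1/9)·(1/35) = 1/315 each.
If it is behind any of doors 2, 5, 6, and 9 (prior 1/9 each): that door was opened and seen not to hold the prize — ruled out; weight (1/9)·0 = 0 each.
If it is behind door 8 (prior 1/9): the host has 70 equally likely choices, so probability 1/70; weight (1/9)·(1/70) = 1/630.
The weights sum to 1/70.
So P(the car behind door 3 | the host opened door 2, door 5, door 6, and door 9) = (1/315) / (1/70) = 2/9.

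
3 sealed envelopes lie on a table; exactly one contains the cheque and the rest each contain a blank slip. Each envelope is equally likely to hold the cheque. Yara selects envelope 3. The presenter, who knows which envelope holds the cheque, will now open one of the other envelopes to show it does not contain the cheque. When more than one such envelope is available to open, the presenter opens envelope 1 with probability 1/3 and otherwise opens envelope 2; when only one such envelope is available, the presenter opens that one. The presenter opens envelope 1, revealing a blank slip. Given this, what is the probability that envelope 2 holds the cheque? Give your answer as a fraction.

Consider each possible location of the cheque in turn.
If it is in envelope 1 (prior 1/3): the presenter opened envelope 1, so this case is ruled out; weight (1/3)·0 = 0.
If it is in envelope 2 (prior 1/3): only envelope 1 is available, probability 1; weight (1/3)·1 = 1/3.
If it is in envelope 3 (prior 1/3): envelope 1 is available, opened with probability 1/3; weight (1/3)·(1/3) = 1/9.
The weights sum to 4/9.
So P(the cheque in envelope 2 | the presenter opened envelope 1) = (1/3) / (4/9) = 3/4.

3/4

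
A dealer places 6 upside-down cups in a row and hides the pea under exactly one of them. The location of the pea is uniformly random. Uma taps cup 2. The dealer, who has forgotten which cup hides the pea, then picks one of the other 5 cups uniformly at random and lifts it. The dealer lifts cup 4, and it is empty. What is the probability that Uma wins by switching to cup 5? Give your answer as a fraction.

Condition on the true location of the pea.
If it is under any of cups 1, 2, 3, 5, and 6 (prior 1/6 each): the dealer picks cup 4 with probability 1/5 regardless, and it is not the prize; weight (1/6)·(1/5) = 1/30 each.
If it is under cup 4 (prior 1/6): the dealer opened cup 4, so this case is ruled out; weight (1/6)·0 = 0.
The weights sum to 1/6.
So P(the pea under cup 5 | the dealer opened cup 4) = (1/30) / (1/6) = 1/5.

1/5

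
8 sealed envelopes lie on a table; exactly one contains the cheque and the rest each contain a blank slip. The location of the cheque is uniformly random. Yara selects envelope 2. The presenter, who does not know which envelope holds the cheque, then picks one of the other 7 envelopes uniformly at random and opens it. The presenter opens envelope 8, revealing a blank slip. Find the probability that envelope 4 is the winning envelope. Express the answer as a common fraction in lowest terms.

1/7

Because the presenter chose which envelope to open without knowing where the cheque is, the choice is independent of the prize location. Learning that envelope 8 does not hold the cheque simply rules out that one location and leaves the remaining 7 envelopes still equally likely by symmetry.
So P(the cheque in envelope 4) = 1/7.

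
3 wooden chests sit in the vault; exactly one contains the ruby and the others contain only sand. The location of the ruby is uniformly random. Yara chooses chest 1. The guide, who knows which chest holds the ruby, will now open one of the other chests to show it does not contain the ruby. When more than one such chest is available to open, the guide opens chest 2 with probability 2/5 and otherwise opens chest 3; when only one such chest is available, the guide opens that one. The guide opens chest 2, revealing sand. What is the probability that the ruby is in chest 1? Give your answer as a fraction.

2/7

Condition on the true location of the ruby.
If it is in chest 1 (prior 1/3): chest 2 is available, opened with probability 2/5; weight (1/3)·(2/5) = 2/15.
If it is in chest 2 (prior 1/3): the guide opened chest 2, so this case is ruled out; weight (1/3)·0 = 0.
If it is in chest 3 (prior 1/3): only chest 2 is available, probability 1; weight (1/3)·1 = 1/3.
The weights sum to 7/15.
So P(the ruby in chest 1 | the guide opened chest 2) = (2/15) / (7/15) = 2/7.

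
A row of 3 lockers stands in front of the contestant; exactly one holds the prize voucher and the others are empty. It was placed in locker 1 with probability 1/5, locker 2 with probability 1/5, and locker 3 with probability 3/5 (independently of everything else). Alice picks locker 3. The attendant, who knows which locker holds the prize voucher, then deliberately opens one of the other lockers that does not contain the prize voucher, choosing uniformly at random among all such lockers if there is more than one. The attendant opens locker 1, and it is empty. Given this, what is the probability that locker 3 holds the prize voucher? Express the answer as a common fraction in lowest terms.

Condition on the true location of the prize voucher.
If it is in locker 1 (prior 1/5): the attendant opened locker 1, so this case is ruled out; weight (1/5)·0 = 0.
If it is in locker 2 (prior 1/5): the attendant has no choice, probability 1; weight (1/5)·1 = 1/5.
If it is in locker 3 (prior 3/5): the attendant has 2 equally likely choices, so probability 1/2; weight (3/5)·(1/2) = 3/10.
The weights sum to 1/2.
So P(the prize voucher in locker 3 | the attendant opened locker 1) = (3/10) / (1/2) = 3/5.

3/5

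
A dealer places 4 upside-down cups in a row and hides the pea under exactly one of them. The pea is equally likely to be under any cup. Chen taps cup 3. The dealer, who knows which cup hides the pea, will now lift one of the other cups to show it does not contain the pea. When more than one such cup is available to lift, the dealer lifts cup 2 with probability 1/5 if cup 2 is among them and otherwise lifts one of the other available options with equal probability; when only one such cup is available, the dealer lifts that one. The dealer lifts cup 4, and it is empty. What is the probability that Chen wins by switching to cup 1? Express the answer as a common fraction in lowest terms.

8/17

Apply Bayes' rule, conditioning on where the pea actually is.
If it is under cup 1 (prior 1/4): cup 2 is available but not opened, probability 4/5; weight (1/4)·(4/5) = 1/5.
If it is under cup 2 (prior 1/4): cup 2 holds the prize so is unavailable; the dealer chooses uniformly among the 2 others, probability 1/2; weight (1/4)·(1/2) = 1/8.
If it is under cup 3 (prior 1/4): cup 2 is available but not opened; cup 4 gets probability (1 − 1/5)/2 = 2/5; weight (1/4)·(2/5) = 1/10.
If it is under cup 4 (prior 1/4): the dealer opened cup 4, so this case is ruled out; weight (1/4)·0 = 0.
The weights sum to 17/40.
So P(the pea under cup 1 | the dealer opened cup 4) = (1/5) / (17/40) = 8/17.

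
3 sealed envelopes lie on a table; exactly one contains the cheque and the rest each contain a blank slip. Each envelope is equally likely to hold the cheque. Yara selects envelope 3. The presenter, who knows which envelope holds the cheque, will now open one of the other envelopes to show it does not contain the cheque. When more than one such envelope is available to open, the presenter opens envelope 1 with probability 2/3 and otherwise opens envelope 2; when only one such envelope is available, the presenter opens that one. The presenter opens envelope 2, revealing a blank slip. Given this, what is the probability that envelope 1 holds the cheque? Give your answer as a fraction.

3/4

Condition on the true location of the cheque.
If it is in envelope 1 (prior 1/3): only envelope 2 is available, probability 1; weight (1/3)·1 = 1/3.
If it is in envelope 2 (prior 1/3): the presenter opened envelope 2, so this case is ruled out; weight (1/3)·0 = 0.
If it is in envelope 3 (prior 1/3): envelope 1 is available but not opened, probability 1/3; weight (1/3)·(1/3) = 1/9.
The weights sum to 4/9.
So P(the cheque in envelope 1 | the presenter opened envelope 2) = (1/3) / (4/9) = 3/4.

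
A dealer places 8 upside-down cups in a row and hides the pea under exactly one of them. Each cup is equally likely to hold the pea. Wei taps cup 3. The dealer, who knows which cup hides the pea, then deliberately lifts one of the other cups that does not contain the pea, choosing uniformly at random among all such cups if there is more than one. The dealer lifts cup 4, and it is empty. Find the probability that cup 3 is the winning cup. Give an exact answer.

Condition on the true location of the pea.
If it is under any of cups 1, 2, 5, 6, 7, and 8 (prior 1/8 each): the dealer has 6 equally likely choices, so probability 1/6; weight (1/8)·(1/6) = 1/48 each.
If it is under cup 3 (prior 1/8): the dealer has 7 equally likely choices, so probability 1/7; weight (1/8)·(1/7) = 1/56.
If it is under cup 4 (prior 1/8): the dealer opened cup 4, so this case is ruled out; weight (1/8)·0 = 0.
The weights sum to 1/7.
So P(the pea under cup 3 | the dealer opened cup 4) = (1/56) / (1/7) = 1/8.

1/8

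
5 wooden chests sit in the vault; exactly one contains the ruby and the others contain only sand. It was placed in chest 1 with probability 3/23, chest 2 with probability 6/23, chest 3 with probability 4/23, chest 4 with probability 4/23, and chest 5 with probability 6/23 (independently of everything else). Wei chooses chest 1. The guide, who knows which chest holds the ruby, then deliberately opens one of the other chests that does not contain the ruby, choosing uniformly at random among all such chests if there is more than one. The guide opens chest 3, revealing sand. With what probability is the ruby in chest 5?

Condition on the true location of the ruby.
If it is in chest 1 (prior 3/23): the guide has 4 equally likely choices, so probability 1/4; weight (3/23)·(1/4) = 3/92.
If it is in either of chests 2 and 5 (prior 6/23 each): the guide has 3 equally likely choices, so probability 1/3; weight (6/23)·(1/3) = 2/23 each.
If it is in chest 3 (prior 4/23): the guide opened chest 3, so this case is ruled out; weight (4/23)·0 = 0.
If it is in chest 4 (prior 4/23): the guide has 3 equally likely choices, so probability 1/3; weight (4/23)·(1/3) = 4/69.
The weights sum to 73/276.
So P(the ruby in chest 5 | the guide opened chest 3) = (2/23) / (73/276) = 24/73.

24/73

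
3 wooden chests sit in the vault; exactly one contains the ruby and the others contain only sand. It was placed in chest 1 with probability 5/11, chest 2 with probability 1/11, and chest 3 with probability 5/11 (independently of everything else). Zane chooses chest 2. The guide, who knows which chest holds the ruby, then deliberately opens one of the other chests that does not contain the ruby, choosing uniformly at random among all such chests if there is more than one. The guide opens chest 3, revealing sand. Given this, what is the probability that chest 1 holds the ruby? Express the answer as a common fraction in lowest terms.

10/11

Consider each possible location of the ruby in turn.
If it is in chest 1 (prior 5/11): the guide has no choice, probability 1; weight (5/11)·1 = 5/11.
If it is in chest 2 (prior 1/11): the guide has 2 equally likely choices, so probability 1/2; weight (1/11)·(1/2) = 1/22.
If it is in chest 3 (prior 5/11): the guide opened chest 3, so this case is ruled out; weight (5/11)·0 = 0.
The weights sum to 1/2.
So P(the ruby in chest 1 | the guide opened chest 3) = (5/11) / (1/2) = 10/11.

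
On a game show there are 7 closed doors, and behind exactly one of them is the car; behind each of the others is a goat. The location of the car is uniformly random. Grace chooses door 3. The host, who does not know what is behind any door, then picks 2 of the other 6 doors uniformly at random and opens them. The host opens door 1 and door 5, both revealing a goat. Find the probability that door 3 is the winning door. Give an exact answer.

1/5

Because the host chose which doors to open without knowing where the car is, the choice is independent of the prize location. Learning that none of the 2 opened doors holds the car simply rules out those 2 locations and leaves the remaining 5 doors still equally likely by symmetry.
So P(the car behind door 3) = 1/5.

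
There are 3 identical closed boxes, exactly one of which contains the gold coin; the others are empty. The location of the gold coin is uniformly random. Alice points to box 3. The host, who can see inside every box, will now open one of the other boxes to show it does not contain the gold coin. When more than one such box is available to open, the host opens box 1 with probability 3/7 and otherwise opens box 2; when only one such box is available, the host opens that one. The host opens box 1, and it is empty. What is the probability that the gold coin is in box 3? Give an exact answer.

3/10

Condition on the true location of the gold coin.
If it is in box 1 (prior 1/3): the host opened box 1, so this case is ruled out; weight (1/3)·0 = 0.
If it is in box 2 (prior 1/3): only box 1 is available, probability 1; weight (1/3)·1 = 1/3.
If it is in box 3 (prior 1/3): box 1 is available, opened with probability 3/7; weight (1/3)·(3/7) = 1/7.
The weights sum to 10/21.
So P(the gold coin in box 3 | the host opened box 1) = (1/7) / (10/21) = 3/10.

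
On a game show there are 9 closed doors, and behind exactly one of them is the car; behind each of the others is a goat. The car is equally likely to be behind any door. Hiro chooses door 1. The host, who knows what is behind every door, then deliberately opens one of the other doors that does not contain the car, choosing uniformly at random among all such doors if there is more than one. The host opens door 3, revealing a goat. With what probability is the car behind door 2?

8/63

Apply Bayes' rule, conditioning on where the car actually is.
If it is behind door 1 (prior 1/9): the host has 8 equally likely choices, so probability 1/8; weight (1/9)·(1/8) = 1/72.
If it is behind any of doors 2, 4, 5, 6, 7, 8, and 9 (prior 1/9 each): the host has 7 equally likely choices, so probability 1/7; weight (1/9)·(1/7) = 1/63 each.
If it is behind door 3 (prior 1/9): the host opened door 3, so this case is ruled out; weight (1/9)·0 = 0.
The weights sum to 1/8.
So P(the car behind door 2 | the host opened door 3) = (1/63) / (1/8) = 8/63.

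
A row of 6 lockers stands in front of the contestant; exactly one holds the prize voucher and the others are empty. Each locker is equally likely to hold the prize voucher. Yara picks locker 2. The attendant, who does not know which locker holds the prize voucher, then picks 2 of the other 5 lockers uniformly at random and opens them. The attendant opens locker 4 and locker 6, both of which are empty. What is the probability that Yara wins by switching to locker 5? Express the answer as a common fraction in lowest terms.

1/4

Because the attendant chose which lockers to open without knowing where the prize voucher is, the choice is independent of the prize location. Learning that none of the 2 opened lockers holds the prize voucher simply rules out those 2 locations and leaves the remaining 4 lockers still equally likely by symmetry.
So P(the prize voucher in locker 5) = 1/4.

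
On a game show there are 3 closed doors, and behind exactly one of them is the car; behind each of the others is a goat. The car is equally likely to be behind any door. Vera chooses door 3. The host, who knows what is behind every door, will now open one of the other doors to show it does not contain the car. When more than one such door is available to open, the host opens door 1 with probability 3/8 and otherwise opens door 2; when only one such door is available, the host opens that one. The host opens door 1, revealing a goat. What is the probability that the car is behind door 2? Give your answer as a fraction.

8/11

Condition on the true location of the car.
If it is behind door 1 (prior 1/3): the host opened door 1, so this case is ruled out; weight (1/3)·0 = 0.
If it is behind door 2 (prior 1/3): only door 1 is available, probability 1; weight (1/3)·1 = 1/3.
If it is behind door 3 (prior 1/3): door 1 is available, opened with probability 3/8; weight (1/3)·(3/8) = 1/8.
The weights sum to 11/24.
So P(the car behind door 2 | the host opened door 1) = (1/3) / (11/24) = 8/11.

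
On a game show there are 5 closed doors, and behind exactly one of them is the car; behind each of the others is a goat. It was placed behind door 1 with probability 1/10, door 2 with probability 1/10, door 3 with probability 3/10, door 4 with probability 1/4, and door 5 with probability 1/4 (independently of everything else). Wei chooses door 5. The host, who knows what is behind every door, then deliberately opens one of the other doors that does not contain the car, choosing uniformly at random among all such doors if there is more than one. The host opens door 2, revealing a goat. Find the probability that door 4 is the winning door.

Apply Bayes' rule, conditioning on where the car actually is.
If it is behind door 1 (prior 1/10): the host has 3 equally likely choices, so probability 1/3; weight (1/10)·(1/3) = 1/30.
If it is behind door 2 (prior 1/10): the host opened door 2, so this case is ruled out; weight (1/10)·0 = 0.
If it is behind door 3 (prior 3/10): the host has 3 equally likely choices, so probability 1/3; weight (3/10)·(1/3) = 1/10.
If it is behind door 4 (prior 1/4): the host has 3 equally likely choices, so probability 1/3; weight (1/4)·(1/3) = 1/12.
If it is behind door 5 (prior 1/4): the host has 4 equally likely choices, so probability 1/4; weight (1/4)·(1/4) = 1/16.
The weights sum to 67/240.
So P(the car behind door 4 | the host opened door 2) = (1/12) / (67/240) = 20/67.

20/67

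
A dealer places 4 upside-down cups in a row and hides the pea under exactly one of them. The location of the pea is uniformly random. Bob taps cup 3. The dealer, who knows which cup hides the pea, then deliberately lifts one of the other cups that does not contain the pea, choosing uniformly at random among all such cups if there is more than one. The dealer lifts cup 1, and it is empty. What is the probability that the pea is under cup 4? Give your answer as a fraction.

Apply Bayes' rule, conditioning on where the pea actually is.
If it is under cup 1 (prior 1/4): the dealer opened cup 1, so this case is ruled out; weight (1/4)·0 = 0.
If it is under either of cups 2 and 4 (prior 1/4 each): the dealer has 2 equally likely choices, so probability 1/2; weight (1/4)·(1/2) = 1/8 each.
If it is under cup 3 (prior 1/4): the dealer has 3 equally likely choices, so probability 1/3; weight (1/4)·(1/3) = 1/12.
The weights sum to 1/3.
So P(the pea under cup 4 | the dealer opened cup 1) = (1/8) / (1/3) = 3/8.

3/8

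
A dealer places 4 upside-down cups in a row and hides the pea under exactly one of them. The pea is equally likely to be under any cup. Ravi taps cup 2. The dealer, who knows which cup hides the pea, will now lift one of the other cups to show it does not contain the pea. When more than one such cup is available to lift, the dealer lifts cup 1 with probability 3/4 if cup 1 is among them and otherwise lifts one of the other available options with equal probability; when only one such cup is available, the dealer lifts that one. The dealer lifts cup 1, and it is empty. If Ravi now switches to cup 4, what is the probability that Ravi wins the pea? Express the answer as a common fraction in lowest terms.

1/3

Apply Bayes' rule, conditioning on where the pea actually is.
If it is under cup 1 (prior 1/4): the dealer opened cup 1, so this case is ruled out; weight (1/4)·0 = 0.
If it is under any of cups 2, 3, and 4 (prior 1/4 each): cup 1 is available, opened with probability 3/4; weight (1/4)·(3/4) = 3/16 each.
The weights sum to 9/16.
So P(the pea under cup 4 | the dealer opened cup 1) = (3/16) / (9/16) = 1/3.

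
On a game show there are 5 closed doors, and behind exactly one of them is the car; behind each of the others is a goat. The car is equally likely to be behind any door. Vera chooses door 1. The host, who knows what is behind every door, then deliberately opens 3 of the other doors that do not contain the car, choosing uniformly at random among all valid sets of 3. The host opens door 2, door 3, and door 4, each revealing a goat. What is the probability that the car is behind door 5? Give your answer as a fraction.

4/5

Condition on the true location of the car.
If it is behind door 1 (prior 1/5): the host has 4 equally likely choices, so probability 1/4; weight (1/5)·(1/4) = 1/20.
If it is behind any of doors 2, 3, and 4 (prior 1/5 each): that door was opened and seen not to hold the prize — ruled out; weight (1/5)·0 = 0 each.
If it is behind door 5 (prior 1/5): the host has no choice, probability 1; weight (1/5)·1 = 1/5.
The weights sum to 1/4.
So P(the car behind door 5 | the host opened door 2, door 3, and door 4) = (1/5) / (1/4) = 4/5.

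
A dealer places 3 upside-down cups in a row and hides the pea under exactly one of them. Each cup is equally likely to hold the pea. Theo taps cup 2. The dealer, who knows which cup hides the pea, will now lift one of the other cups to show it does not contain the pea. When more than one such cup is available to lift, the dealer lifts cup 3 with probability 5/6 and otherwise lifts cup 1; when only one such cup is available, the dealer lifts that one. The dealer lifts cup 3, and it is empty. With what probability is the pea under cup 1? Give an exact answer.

6/11

Condition on the true location of the pea.
If it is under cup 1 (prior 1/3): only cup 3 is available, probability 1; weight (1/3)·1 = 1/3.
If it is under cup 2 (prior 1/3): cup 3 is available, opened with probability 5/6; weight (1/3)·(5/6) = 5/18.
If it is under cup 3 (prior 1/3): the dealer opened cup 3, so this case is ruled out; weight (1/3)·0 = 0.
The weights sum to 11/18.
So P(the pea under cup 1 | the dealer opened cup 3) = (1/3) / (11/18) = 6/11.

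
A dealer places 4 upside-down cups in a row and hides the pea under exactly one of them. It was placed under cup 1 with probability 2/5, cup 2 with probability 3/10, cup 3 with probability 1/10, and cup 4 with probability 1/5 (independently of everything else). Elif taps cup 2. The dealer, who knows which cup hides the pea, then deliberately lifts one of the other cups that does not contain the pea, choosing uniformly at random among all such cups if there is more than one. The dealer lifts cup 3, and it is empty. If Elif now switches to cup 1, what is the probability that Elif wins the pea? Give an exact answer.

1/2

Consider each possible location of the pea in turn.
If it is under cup 1 (prior 2/5): the dealer has 2 equally likely choices, so probability 1/2; weight (2/5)·(1/2) = 1/5.
If it is under cup 2 (prior 3/10): the dealer has 3 equally likely choices, so probability 1/3; weight (3/10)·(1/3) = 1/10.
If it is under cup 3 (prior 1/10): the dealer opened cup 3, so this case is ruled out; weight (1/10)·0 = 0.
If it is under cup 4 (prior 1/5): the dealer has 2 equally likely choices, so probability 1/2; weight (1/5)·(1/2) = 1/10.
The weights sum to 2/5.
So P(the pea under cup 1 | the dealer opened cup 3) = (1/5) / (2/5) = 1/2.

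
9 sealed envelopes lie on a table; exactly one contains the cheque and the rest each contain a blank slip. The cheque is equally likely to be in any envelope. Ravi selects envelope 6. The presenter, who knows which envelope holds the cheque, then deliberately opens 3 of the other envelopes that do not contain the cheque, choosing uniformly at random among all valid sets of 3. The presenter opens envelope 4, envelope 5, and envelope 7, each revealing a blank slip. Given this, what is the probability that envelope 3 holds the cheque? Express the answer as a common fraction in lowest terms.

Consider each possible location of the cheque in turn.
If it is in any of envelopes 1, 2, 3, 8, and 9 (prior 1/9 each): the presenter has 35 equally likely choices, so probability 1/35; weight (1/9)·(1/35) = 1/315 each.
If it is in any of envelopes 4, 5, and 7 (prior 1/9 each): that envelope was opened and seen not to hold the prize — ruled out; weight (1/9)·0 = 0 each.
If it is in envelope 6 (prior 1/9): the presenter has 56 equally likely choices, so probability 1/56; weight (1/9)·(1/56) = 1/504.
The weights sum to 1/56.
So P(the cheque in envelope 3 | the presenter opened envelope 4, envelope 5, and envelope 7) = (1/315) / (1/56) = 8/45.

8/45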